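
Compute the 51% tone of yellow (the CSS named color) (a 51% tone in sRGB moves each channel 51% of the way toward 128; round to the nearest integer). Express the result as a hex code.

CSS yellow is rgb(255, 255, 0).
Lerp each channel 51% toward 128:
  R: 255 − 64.77 = 190.23 → 190
  G: 255 − 64.77 = 190.23 → 190
  B: 0 + 0.51×(128−0) = 0 + 65.28 = 65.28 → 65
rgb(190, 190, 65) = #BEBE41.

#BEBE41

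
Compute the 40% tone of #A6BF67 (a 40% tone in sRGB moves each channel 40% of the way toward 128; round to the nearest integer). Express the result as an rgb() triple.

#A6BF67 is rgb(166, 191, 103).
A 40% tone moves each channel 40% toward 128:
  R: 166 + 0.4×(128−166) = 166 − 15.2 = 150.8 → 151
  G: 191 + 0.4×(128−191) = 191 − 25.2 = 165.8 → 166
  B: 103 + 10 = 113 → 113

rgb(151, 166, 113)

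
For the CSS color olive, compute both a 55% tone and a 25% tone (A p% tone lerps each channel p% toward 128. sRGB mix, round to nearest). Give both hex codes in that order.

CSS olive is rgb(128, 128, 0).
55% tone:
  R: 128 + 0.55×(128−128) = 128 + 0 = 128 → 128
  G: 128 + 0.55×(128−128) = 128 + 0 = 128 → 128
  B: 0 + 70.4 = 70.4 → 70
  → #808046
25% tone:
  R: 128 + 0.25×(128−128) = 128 + 0 = 128 → 128
  G: 128 + 0 = 128 → 128
  B: 0 + 0.25×(128−0) = 0 + 32 = 32 → 32
  → #808020

#808046, #808020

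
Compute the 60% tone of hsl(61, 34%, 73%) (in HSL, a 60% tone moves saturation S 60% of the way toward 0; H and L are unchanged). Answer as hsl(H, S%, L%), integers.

S moves 60% from 34 toward 0: 34 − 20.4 = 13.6 → 14.
H and L are unchanged.

hsl(61, 14%, 73%)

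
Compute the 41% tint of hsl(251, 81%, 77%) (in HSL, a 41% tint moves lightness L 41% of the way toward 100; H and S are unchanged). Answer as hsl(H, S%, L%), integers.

L moves 41% from 77 toward 100: 77 + 9.43 = 86.43 → 86.
H and S are unchanged.

hsl(251, 81%, 86%)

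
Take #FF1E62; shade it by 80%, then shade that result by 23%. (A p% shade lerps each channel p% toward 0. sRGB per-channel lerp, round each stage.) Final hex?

#FF1E62 is rgb(255, 30, 98).
Lerp each channel 80% toward 0:
  R: 255 − 204 = 51 → 51
  G: 30 − 24 = 6 → 6
  B: 98 − 78.4 = 19.6 → 20
After the shade: rgb(51, 6, 20) = #330614.
Lerp each channel 23% toward 0:
  R: 51 + 0.23×(0−51) = 51 − 11.73 = 39.27 → 39
  G: 6 + 0.23×(0−6) = 6 − 1.38 = 4.62 → 5
  B: 20 + 0.23×(0−20) = 20 − 4.6 = 15.4 → 15
rgb(39, 5, 15) = #27050F.

#27050F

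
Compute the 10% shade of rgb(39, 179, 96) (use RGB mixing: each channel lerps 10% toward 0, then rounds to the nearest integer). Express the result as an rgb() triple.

rgb(35, 161, 86)

Per channel, c → c + 0.1(0 − c):
  R: 39 − 3.9 = 35.1 → 35
  G: 179 + 0.1×(0−179) = 179 − 17.9 = 161.1 → 161
  B: 96 − 9.6 = 86.4 → 86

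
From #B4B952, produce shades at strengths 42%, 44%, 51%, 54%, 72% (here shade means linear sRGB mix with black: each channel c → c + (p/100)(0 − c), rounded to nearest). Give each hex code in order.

#686B30, #65682E, #585B28, #535526, #323417

#B4B952 is rgb(180, 185, 82).
42%: (180 − 75.6 = 104.4→104, 185 − 77.7 = 107.3→107, 82 − 34.44 = 47.56→48) → #686B30
44%: (180 − 79.2 = 100.8→101, 185 − 81.4 = 103.6→104, 82 − 36.08 = 45.92→46) → #65682E
51%: (180 − 91.8 = 88.2→88, 185 − 94.35 = 90.65→91, 82 − 41.82 = 40.18→40) → #585B28
54%: (180 − 97.2 = 82.8→83, 185 − 99.9 = 85.1→85, 82 − 44.28 = 37.72→38) → #535526
72%: (180 − 129.6 = 50.4→50, 185 − 133.2 = 51.8→52, 82 − 59.04 = 22.96→23) → #323417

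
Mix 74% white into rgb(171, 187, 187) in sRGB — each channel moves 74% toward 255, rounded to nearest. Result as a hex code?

#E9EDED

Per channel, c → c + 0.74(255 − c):
  R: 171 + 0.74×(255−171) = 171 + 62.16 = 233.16 → 233
  G: 187 + 0.74×(255−187) = 187 + 50.32 = 237.32 → 237
  B: 187 + 50.32 = 237.32 → 237
rgb(233, 237, 237) = #E9EDED.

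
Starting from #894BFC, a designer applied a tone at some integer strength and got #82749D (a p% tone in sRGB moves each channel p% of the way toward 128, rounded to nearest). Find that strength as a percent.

#894BFC is rgb(137, 75, 252); #82749D is rgb(130, 116, 157).
On the B channel (widest range): 157 ≈ 252 + (p/100)(128 − 252), so p ≈ 100×(157 − 252)/(128 − 252) = -9500/-124 = 76.61.
p = 77 reproduces all three channels after rounding.

77%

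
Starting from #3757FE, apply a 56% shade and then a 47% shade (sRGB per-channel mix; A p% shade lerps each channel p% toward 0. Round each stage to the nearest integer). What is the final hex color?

#0D143B

#3757FE is rgb(55, 87, 254).
Lerp each channel 56% toward 0:
  R: 55 − 30.8 = 24.2 → 24
  G: 87 + 0.56×(0−87) = 87 − 48.72 = 38.28 → 38
  B: 254 − 142.24 = 111.76 → 112
After the shade: rgb(24, 38, 112) = #182670.
A 47% shade moves each channel 47% toward 0:
  R: 24 − 11.28 = 12.72 → 13
  G: 38 − 17.86 = 20.14 → 20
  B: 112 − 52.64 = 59.36 → 59
rgb(13, 20, 59) = #0D143B.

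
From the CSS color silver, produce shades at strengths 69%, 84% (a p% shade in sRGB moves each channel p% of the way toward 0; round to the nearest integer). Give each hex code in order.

CSS silver is rgb(192, 192, 192).
69%: (192 − 132.48 = 59.52→60, 192 − 132.48 = 59.52→60, 192 − 132.48 = 59.52→60) → #3c3c3c
84%: (192 − 161.28 = 30.72→31, 192 − 161.28 = 30.72→31, 192 − 161.28 = 30.72→31) → #1f1f1f

#3c3c3c, #1f1f1f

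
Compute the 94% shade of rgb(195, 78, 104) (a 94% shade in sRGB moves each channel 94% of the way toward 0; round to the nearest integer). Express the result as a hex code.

Lerp each channel 94% toward 0:
  R: 195 + 0.94×(0−195) = 195 − 183.3 = 11.7 → 12
  G: 78 + 0.94×(0−78) = 78 − 73.32 = 4.68 → 5
  B: 104 − 97.76 = 6.24 → 6
rgb(12, 5, 6) = #0C0506.

#0C0506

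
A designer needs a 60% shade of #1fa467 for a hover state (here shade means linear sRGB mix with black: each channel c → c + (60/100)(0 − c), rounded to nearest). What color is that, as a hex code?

#1fa467 is rgb(31, 164, 103).
A 60% shade moves each channel 60% toward 0:
  R: 31 + 0.6×(0−31) = 31 − 18.6 = 12.4 → 12
  G: 164 − 98.4 = 65.6 → 66
  B: 103 + 0.6×(0−103) = 103 − 61.8 = 41.2 → 41
rgb(12, 66, 41) = #0c4229.

#0c4229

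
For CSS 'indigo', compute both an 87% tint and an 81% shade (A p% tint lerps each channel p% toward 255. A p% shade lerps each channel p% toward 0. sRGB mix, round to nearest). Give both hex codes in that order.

CSS indigo is rgb(75, 0, 130).
87% tint:
  R: 75 + 0.87×(255−75) = 75 + 156.6 = 231.6 → 232
  G: 0 + 0.87×(255−0) = 0 + 221.85 = 221.85 → 222
  B: 130 + 0.87×(255−130) = 130 + 108.75 = 238.75 → 239
  → #E8DEEF
81% shade:
  R: 75 − 60.75 = 14.25 → 14
  G: 0 + 0.81×(0−0) = 0 + 0 = 0 → 0
  B: 130 + 0.81×(0−130) = 130 − 105.3 = 24.7 → 25
  → #0E0019

#E8DEEF, #0E0019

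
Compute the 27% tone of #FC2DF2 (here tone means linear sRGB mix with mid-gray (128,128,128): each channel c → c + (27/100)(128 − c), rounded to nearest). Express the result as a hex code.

#FC2DF2 is rgb(252, 45, 242).
Per channel, c → c + 0.27(128 − c):
  R: 252 + 0.27×(128−252) = 252 − 33.48 = 218.52 → 219
  G: 45 + 22.41 = 67.41 → 67
  B: 242 − 30.78 = 211.22 → 211
rgb(219, 67, 211) = #DB43D3.

#DB43D3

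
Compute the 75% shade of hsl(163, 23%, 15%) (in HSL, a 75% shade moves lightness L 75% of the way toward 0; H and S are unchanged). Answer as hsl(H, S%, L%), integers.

L moves 75% from 15 toward 0: 15 − 11.25 = 3.75 → 4.
H and S are unchanged.

hsl(163, 23%, 4%)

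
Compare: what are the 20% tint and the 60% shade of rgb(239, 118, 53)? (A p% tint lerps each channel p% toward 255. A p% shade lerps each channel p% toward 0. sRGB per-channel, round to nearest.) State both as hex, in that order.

#f2915d, #602f15

20% tint:
  R: 239 + 0.2×(255−239) = 239 + 3.2 = 242.2 → 242
  G: 118 + 0.2×(255−118) = 118 + 27.4 = 145.4 → 145
  B: 53 + 0.2×(255−53) = 53 + 40.4 = 93.4 → 93
  → #f2915d
60% shade:
  R: 239 + 0.6×(0−239) = 239 − 143.4 = 95.6 → 96
  G: 118 − 70.8 = 47.2 → 47
  B: 53 − 31.8 = 21.2 → 21
  → #602f15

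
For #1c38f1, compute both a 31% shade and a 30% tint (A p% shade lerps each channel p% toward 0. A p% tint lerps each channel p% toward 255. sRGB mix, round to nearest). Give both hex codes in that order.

#1c38f1 is rgb(28, 56, 241).
31% shade:
  R: 28 + 0.31×(0−28) = 28 − 8.68 = 19.32 → 19
  G: 56 + 0.31×(0−56) = 56 − 17.36 = 38.64 → 39
  B: 241 + 0.31×(0−241) = 241 − 74.71 = 166.29 → 166
  → #1327a6
30% tint:
  R: 28 + 0.3×(255−28) = 28 + 68.1 = 96.1 → 96
  G: 56 + 0.3×(255−56) = 56 + 59.7 = 115.7 → 116
  B: 241 + 4.2 = 245.2 → 245
  → #6074f5

#1327a6, #6074f5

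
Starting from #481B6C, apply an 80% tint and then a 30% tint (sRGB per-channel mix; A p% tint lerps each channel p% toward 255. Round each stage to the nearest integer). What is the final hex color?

#E5DFEB

#481B6C is rgb(72, 27, 108).
Per channel, c → c + 0.8(255 − c):
  R: 72 + 146.4 = 218.4 → 218
  G: 27 + 0.8×(255−27) = 27 + 182.4 = 209.4 → 209
  B: 108 + 0.8×(255−108) = 108 + 117.6 = 225.6 → 226
After the tint: rgb(218, 209, 226) = #DAD1E2.
Lerp each channel 30% toward 255:
  R: 218 + 0.3×(255−218) = 218 + 11.1 = 229.1 → 229
  G: 209 + 13.8 = 222.8 → 223
  B: 226 + 0.3×(255−226) = 226 + 8.7 = 234.7 → 235
rgb(229, 223, 235) = #E5DFEB.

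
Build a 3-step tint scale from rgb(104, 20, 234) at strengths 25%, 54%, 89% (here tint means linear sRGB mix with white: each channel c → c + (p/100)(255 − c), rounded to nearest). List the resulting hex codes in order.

#8E4FEF, #BA93F5, #EEE5FD

25%: (104 + 37.75 = 141.75→142, 20 + 58.75 = 78.75→79, 234 + 5.25 = 239.25→239) → #8E4FEF
54%: (104 + 81.54 = 185.54→186, 20 + 126.9 = 146.9→147, 234 + 11.34 = 245.34→245) → #BA93F5
89%: (104 + 134.39 = 238.39→238, 20 + 209.15 = 229.15→229, 234 + 18.69 = 252.69→253) → #EEE5FD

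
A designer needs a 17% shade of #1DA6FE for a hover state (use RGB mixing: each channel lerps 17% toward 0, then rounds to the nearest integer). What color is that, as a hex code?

#1DA6FE is rgb(29, 166, 254).
Lerp each channel 17% toward 0:
  R: 29 + 0.17×(0−29) = 29 − 4.93 = 24.07 → 24
  G: 166 + 0.17×(0−166) = 166 − 28.22 = 137.78 → 138
  B: 254 − 43.18 = 210.82 → 211
rgb(24, 138, 211) = #188AD3.

#188AD3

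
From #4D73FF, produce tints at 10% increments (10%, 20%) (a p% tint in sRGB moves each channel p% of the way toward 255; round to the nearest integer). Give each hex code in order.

#4D73FF is rgb(77, 115, 255).
10%: (77 + 17.8 = 94.8→95, 115 + 14 = 129→129, 255→255) → #5F81FF
20%: (77 + 35.6 = 112.6→113, 115 + 28 = 143→143, 255→255) → #718FFF

#5F81FF, #718FFF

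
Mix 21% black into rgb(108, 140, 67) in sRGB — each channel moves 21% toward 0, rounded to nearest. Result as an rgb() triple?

rgb(85, 111, 53)

Per channel, c → c + 0.21(0 − c):
  R: 108 + 0.21×(0−108) = 108 − 22.68 = 85.32 → 85
  G: 140 − 29.4 = 110.6 → 111
  B: 67 + 0.21×(0−67) = 67 − 14.07 = 52.93 → 53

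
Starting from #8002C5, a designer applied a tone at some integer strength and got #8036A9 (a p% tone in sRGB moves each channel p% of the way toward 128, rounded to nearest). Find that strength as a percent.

41%

#8002C5 is rgb(128, 2, 197); #8036A9 is rgb(128, 54, 169).
On the G channel (widest range): 54 ≈ 2 + (p/100)(128 − 2), so p ≈ 100×(54 − 2)/(128 − 2) = 5200/126 = 41.27.
p = 41 reproduces all three channels after rounding.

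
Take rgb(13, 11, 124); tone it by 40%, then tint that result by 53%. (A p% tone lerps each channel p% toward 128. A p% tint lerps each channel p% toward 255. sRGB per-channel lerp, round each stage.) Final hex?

A 40% tone moves each channel 40% toward 128:
  R: 13 + 0.4×(128−13) = 13 + 46 = 59 → 59
  G: 11 + 46.8 = 57.8 → 58
  B: 124 + 0.4×(128−124) = 124 + 1.6 = 125.6 → 126
After the tone: rgb(59, 58, 126) = #3B3A7E.
Lerp each channel 53% toward 255:
  R: 59 + 103.88 = 162.88 → 163
  G: 58 + 104.41 = 162.41 → 162
  B: 126 + 68.37 = 194.37 → 194
rgb(163, 162, 194) = #A3A2C2.

#A3A2C2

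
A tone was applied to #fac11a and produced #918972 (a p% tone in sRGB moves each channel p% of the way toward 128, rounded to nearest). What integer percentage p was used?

86%

#fac11a is rgb(250, 193, 26); #918972 is rgb(145, 137, 114).
On the R channel (widest range): 145 ≈ 250 + (p/100)(128 − 250), so p ≈ 100×(145 − 250)/(128 − 250) = -10500/-122 = 86.07.
p = 86 reproduces all three channels after rounding.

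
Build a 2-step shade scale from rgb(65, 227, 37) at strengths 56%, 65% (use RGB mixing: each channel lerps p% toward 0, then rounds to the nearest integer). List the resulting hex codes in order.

56%: (65 − 36.4 = 28.6→29, 227 − 127.12 = 99.88→100, 37 − 20.72 = 16.28→16) → #1d6410
65%: (65 − 42.25 = 22.75→23, 227 − 147.55 = 79.45→79, 37 − 24.05 = 12.95→13) → #174f0d

#1d6410, #174f0d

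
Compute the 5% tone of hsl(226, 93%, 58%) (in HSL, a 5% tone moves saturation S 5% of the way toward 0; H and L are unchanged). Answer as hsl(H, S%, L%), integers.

S moves 5% from 93 toward 0: 93 − 4.65 = 88.35 → 88.
H and L are unchanged.

hsl(226, 88%, 58%)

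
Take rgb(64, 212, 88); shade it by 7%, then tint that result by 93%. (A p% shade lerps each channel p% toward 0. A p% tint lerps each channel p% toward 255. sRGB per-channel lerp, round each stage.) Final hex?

Lerp each channel 7% toward 0:
  R: 64 + 0.07×(0−64) = 64 − 4.48 = 59.52 → 60
  G: 212 + 0.07×(0−212) = 212 − 14.84 = 197.16 → 197
  B: 88 − 6.16 = 81.84 → 82
After the shade: rgb(60, 197, 82) = #3CC552.
Lerp each channel 93% toward 255:
  R: 60 + 0.93×(255−60) = 60 + 181.35 = 241.35 → 241
  G: 197 + 0.93×(255−197) = 197 + 53.94 = 250.94 → 251
  B: 82 + 160.89 = 242.89 → 243
rgb(241, 251, 243) = #F1FBF3.

#F1FBF3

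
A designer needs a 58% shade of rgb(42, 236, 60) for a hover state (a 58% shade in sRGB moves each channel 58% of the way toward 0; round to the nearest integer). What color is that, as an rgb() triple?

Per channel, c → c + 0.58(0 − c):
  R: 42 + 0.58×(0−42) = 42 − 24.36 = 17.64 → 18
  G: 236 + 0.58×(0−236) = 236 − 136.88 = 99.12 → 99
  B: 60 + 0.58×(0−60) = 60 − 34.8 = 25.2 → 25

rgb(18, 99, 25)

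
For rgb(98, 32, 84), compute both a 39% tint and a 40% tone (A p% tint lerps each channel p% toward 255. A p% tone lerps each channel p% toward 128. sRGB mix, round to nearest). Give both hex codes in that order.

#9F7797, #6E4666

39% tint:
  R: 98 + 0.39×(255−98) = 98 + 61.23 = 159.23 → 159
  G: 32 + 0.39×(255−32) = 32 + 86.97 = 118.97 → 119
  B: 84 + 66.69 = 150.69 → 151
  → #9F7797
40% tone:
  R: 98 + 0.4×(128−98) = 98 + 12 = 110 → 110
  G: 32 + 38.4 = 70.4 → 70
  B: 84 + 17.6 = 101.6 → 102
  → #6E4666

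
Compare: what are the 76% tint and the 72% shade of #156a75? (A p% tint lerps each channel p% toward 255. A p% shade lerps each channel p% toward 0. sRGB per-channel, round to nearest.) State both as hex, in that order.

#156a75 is rgb(21, 106, 117).
76% tint:
  R: 21 + 0.76×(255−21) = 21 + 177.84 = 198.84 → 199
  G: 106 + 0.76×(255−106) = 106 + 113.24 = 219.24 → 219
  B: 117 + 0.76×(255−117) = 117 + 104.88 = 221.88 → 222
  → #c7dbde
72% shade:
  R: 21 − 15.12 = 5.88 → 6
  G: 106 + 0.72×(0−106) = 106 − 76.32 = 29.68 → 30
  B: 117 + 0.72×(0−117) = 117 − 84.24 = 32.76 → 33
  → #061e21

#c7dbde, #061e21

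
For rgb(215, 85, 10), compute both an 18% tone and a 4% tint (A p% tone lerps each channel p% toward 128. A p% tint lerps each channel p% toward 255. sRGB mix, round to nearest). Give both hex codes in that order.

#C75D1F, #D95C14

18% tone:
  R: 215 − 15.66 = 199.34 → 199
  G: 85 + 0.18×(128−85) = 85 + 7.74 = 92.74 → 93
  B: 10 + 0.18×(128−10) = 10 + 21.24 = 31.24 → 31
  → #C75D1F
4% tint:
  R: 215 + 0.04×(255−215) = 215 + 1.6 = 216.6 → 217
  G: 85 + 6.8 = 91.8 → 92
  B: 10 + 0.04×(255−10) = 10 + 9.8 = 19.8 → 20
  → #D95C14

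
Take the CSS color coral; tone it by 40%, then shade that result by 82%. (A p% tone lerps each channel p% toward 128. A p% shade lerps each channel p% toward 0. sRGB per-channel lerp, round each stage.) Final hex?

#251712

CSS coral is rgb(255, 127, 80).
Per channel, c → c + 0.4(128 − c):
  R: 255 + 0.4×(128−255) = 255 − 50.8 = 204.2 → 204
  G: 127 + 0.4×(128−127) = 127 + 0.4 = 127.4 → 127
  B: 80 + 0.4×(128−80) = 80 + 19.2 = 99.2 → 99
After the tone: rgb(204, 127, 99) = #cc7f63.
Lerp each channel 82% toward 0:
  R: 204 − 167.28 = 36.72 → 37
  G: 127 − 104.14 = 22.86 → 23
  B: 99 + 0.82×(0−99) = 99 − 81.18 = 17.82 → 18
rgb(37, 23, 18) = #251712.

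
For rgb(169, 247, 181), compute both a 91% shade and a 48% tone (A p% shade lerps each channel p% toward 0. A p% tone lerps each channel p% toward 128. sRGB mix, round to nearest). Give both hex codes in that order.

#0F1610, #95BE9C

91% shade:
  R: 169 + 0.91×(0−169) = 169 − 153.79 = 15.21 → 15
  G: 247 + 0.91×(0−247) = 247 − 224.77 = 22.23 → 22
  B: 181 − 164.71 = 16.29 → 16
  → #0F1610
48% tone:
  R: 169 + 0.48×(128−169) = 169 − 19.68 = 149.32 → 149
  G: 247 + 0.48×(128−247) = 247 − 57.12 = 189.88 → 190
  B: 181 + 0.48×(128−181) = 181 − 25.44 = 155.56 → 156
  → #95BE9C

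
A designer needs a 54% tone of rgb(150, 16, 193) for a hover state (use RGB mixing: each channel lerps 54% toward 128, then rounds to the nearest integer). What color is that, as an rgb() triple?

A 54% tone moves each channel 54% toward 128:
  R: 150 + 0.54×(128−150) = 150 − 11.88 = 138.12 → 138
  G: 16 + 60.48 = 76.48 → 76
  B: 193 − 35.1 = 157.9 → 158

rgb(138, 76, 158)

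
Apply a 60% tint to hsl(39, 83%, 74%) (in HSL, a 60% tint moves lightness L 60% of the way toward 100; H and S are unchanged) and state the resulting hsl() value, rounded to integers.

L moves 60% from 74 toward 100: 74 + 15.6 = 89.6 → 90.
H and S are unchanged.

hsl(39, 83%, 90%)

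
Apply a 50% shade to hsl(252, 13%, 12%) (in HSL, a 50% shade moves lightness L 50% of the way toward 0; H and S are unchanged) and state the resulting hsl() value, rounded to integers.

hsl(252, 13%, 6%)

L moves 50% from 12 toward 0: 12 − 6 = 6 → 6.
H and S are unchanged.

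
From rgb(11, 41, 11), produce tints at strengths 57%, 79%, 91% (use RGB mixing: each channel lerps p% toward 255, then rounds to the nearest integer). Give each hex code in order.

57%: (11 + 139.08 = 150.08→150, 41 + 121.98 = 162.98→163, 11 + 139.08 = 150.08→150) → #96a396
79%: (11 + 192.76 = 203.76→204, 41 + 169.06 = 210.06→210, 11 + 192.76 = 203.76→204) → #ccd2cc
91%: (11 + 222.04 = 233.04→233, 41 + 194.74 = 235.74→236, 11 + 222.04 = 233.04→233) → #e9ece9

#96a396, #ccd2cc, #e9ece9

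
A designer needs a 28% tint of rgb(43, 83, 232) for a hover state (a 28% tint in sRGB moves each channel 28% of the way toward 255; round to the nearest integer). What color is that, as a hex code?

A 28% tint moves each channel 28% toward 255:
  R: 43 + 0.28×(255−43) = 43 + 59.36 = 102.36 → 102
  G: 83 + 48.16 = 131.16 → 131
  B: 232 + 6.44 = 238.44 → 238
rgb(102, 131, 238) = #6683EE.

#6683EE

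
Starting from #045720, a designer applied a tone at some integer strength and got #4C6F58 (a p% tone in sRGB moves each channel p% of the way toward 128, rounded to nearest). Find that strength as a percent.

#045720 is rgb(4, 87, 32); #4C6F58 is rgb(76, 111, 88).
On the R channel (widest range): 76 ≈ 4 + (p/100)(128 − 4), so p ≈ 100×(76 − 4)/(128 − 4) = 7200/124 = 58.06.
p = 58 reproduces all three channels after rounding.

58%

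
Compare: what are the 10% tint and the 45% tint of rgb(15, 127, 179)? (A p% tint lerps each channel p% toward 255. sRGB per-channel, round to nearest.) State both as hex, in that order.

10% tint:
  R: 15 + 24 = 39 → 39
  G: 127 + 0.1×(255−127) = 127 + 12.8 = 139.8 → 140
  B: 179 + 7.6 = 186.6 → 187
  → #278CBB
45% tint:
  R: 15 + 0.45×(255−15) = 15 + 108 = 123 → 123
  G: 127 + 0.45×(255−127) = 127 + 57.6 = 184.6 → 185
  B: 179 + 0.45×(255−179) = 179 + 34.2 = 213.2 → 213
  → #7BB9D5

#278CBB, #7BB9D5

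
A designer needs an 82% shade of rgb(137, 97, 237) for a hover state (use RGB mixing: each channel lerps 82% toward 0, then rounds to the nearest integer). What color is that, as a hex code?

#19112B

An 82% shade moves each channel 82% toward 0:
  R: 137 − 112.34 = 24.66 → 25
  G: 97 − 79.54 = 17.46 → 17
  B: 237 − 194.34 = 42.66 → 43
rgb(25, 17, 43) = #19112B.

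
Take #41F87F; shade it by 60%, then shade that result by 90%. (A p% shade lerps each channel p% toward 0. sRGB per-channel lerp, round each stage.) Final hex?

#41F87F is rgb(65, 248, 127).
Lerp each channel 60% toward 0:
  R: 65 + 0.6×(0−65) = 65 − 39 = 26 → 26
  G: 248 − 148.8 = 99.2 → 99
  B: 127 − 76.2 = 50.8 → 51
After the shade: rgb(26, 99, 51) = #1A6333.
Per channel, c → c + 0.9(0 − c):
  R: 26 + 0.9×(0−26) = 26 − 23.4 = 2.6 → 3
  G: 99 + 0.9×(0−99) = 99 − 89.1 = 9.9 → 10
  B: 51 − 45.9 = 5.1 → 5
rgb(3, 10, 5) = #030A05.

#030A05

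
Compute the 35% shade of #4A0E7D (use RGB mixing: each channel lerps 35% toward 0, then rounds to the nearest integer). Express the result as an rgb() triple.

#4A0E7D is rgb(74, 14, 125).
Per channel, c → c + 0.35(0 − c):
  R: 74 − 25.9 = 48.1 → 48
  G: 14 + 0.35×(0−14) = 14 − 4.9 = 9.1 → 9
  B: 125 − 43.75 = 81.25 → 81

rgb(48, 9, 81)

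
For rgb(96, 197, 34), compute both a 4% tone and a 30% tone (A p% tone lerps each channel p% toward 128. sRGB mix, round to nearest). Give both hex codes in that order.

4% tone:
  R: 96 + 0.04×(128−96) = 96 + 1.28 = 97.28 → 97
  G: 197 + 0.04×(128−197) = 197 − 2.76 = 194.24 → 194
  B: 34 + 3.76 = 37.76 → 38
  → #61c226
30% tone:
  R: 96 + 0.3×(128−96) = 96 + 9.6 = 105.6 → 106
  G: 197 − 20.7 = 176.3 → 176
  B: 34 + 28.2 = 62.2 → 62
  → #6ab03e

#61c226, #6ab03e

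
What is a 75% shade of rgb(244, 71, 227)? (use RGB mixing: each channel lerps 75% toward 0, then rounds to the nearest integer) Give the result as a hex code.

Per channel, c → c + 0.75(0 − c):
  R: 244 + 0.75×(0−244) = 244 − 183 = 61 → 61
  G: 71 + 0.75×(0−71) = 71 − 53.25 = 17.75 → 18
  B: 227 + 0.75×(0−227) = 227 − 170.25 = 56.75 → 57
rgb(61, 18, 57) = #3D1239.

#3D1239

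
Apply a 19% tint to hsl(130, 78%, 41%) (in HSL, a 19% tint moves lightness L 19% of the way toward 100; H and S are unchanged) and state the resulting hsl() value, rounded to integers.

L moves 19% from 41 toward 100: 41 + 11.21 = 52.21 → 52.
H and S are unchanged.

hsl(130, 78%, 52%)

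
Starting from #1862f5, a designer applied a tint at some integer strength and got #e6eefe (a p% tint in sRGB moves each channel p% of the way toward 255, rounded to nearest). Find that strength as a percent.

#1862f5 is rgb(24, 98, 245); #e6eefe is rgb(230, 238, 254).
On the R channel (widest range): 230 ≈ 24 + (p/100)(255 − 24), so p ≈ 100×(230 − 24)/(255 − 24) = 20600/231 = 89.18.
p = 89 reproduces all three channels after rounding.

89%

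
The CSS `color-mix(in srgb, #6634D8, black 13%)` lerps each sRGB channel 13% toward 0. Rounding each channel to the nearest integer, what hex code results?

#592DBC

#6634D8 is rgb(102, 52, 216).
Per channel, c → c + 0.13(0 − c):
  R: 102 + 0.13×(0−102) = 102 − 13.26 = 88.74 → 89
  G: 52 − 6.76 = 45.24 → 45
  B: 216 + 0.13×(0−216) = 216 − 28.08 = 187.92 → 188
rgb(89, 45, 188) = #592DBC.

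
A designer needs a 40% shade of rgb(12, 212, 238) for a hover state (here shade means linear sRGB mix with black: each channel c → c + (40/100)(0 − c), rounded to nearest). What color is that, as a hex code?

Lerp each channel 40% toward 0:
  R: 12 − 4.8 = 7.2 → 7
  G: 212 + 0.4×(0−212) = 212 − 84.8 = 127.2 → 127
  B: 238 − 95.2 = 142.8 → 143
rgb(7, 127, 143) = #077F8F.

#077F8F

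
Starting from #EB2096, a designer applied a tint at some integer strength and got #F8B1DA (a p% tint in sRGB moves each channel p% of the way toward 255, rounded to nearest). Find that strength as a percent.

#EB2096 is rgb(235, 32, 150); #F8B1DA is rgb(248, 177, 218).
On the G channel (widest range): 177 ≈ 32 + (p/100)(255 − 32), so p ≈ 100×(177 − 32)/(255 − 32) = 14500/223 = 65.02.
p = 65 reproduces all three channels after rounding.

65%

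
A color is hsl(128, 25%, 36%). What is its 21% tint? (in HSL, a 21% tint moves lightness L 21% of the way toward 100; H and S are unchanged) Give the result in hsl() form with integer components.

L moves 21% from 36 toward 100: 36 + 13.44 = 49.44 → 49.
H and S are unchanged.

hsl(128, 25%, 49%)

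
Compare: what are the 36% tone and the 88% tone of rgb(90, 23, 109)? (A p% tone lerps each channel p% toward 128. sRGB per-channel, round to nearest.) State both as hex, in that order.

#683d74, #7b737e

36% tone:
  R: 90 + 13.68 = 103.68 → 104
  G: 23 + 37.8 = 60.8 → 61
  B: 109 + 6.84 = 115.84 → 116
  → #683d74
88% tone:
  R: 90 + 0.88×(128−90) = 90 + 33.44 = 123.44 → 123
  G: 23 + 92.4 = 115.4 → 115
  B: 109 + 0.88×(128−109) = 109 + 16.72 = 125.72 → 126
  → #7b737e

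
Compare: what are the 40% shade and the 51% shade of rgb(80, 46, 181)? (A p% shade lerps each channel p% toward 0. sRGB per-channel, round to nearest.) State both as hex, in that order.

#301C6D, #271759

40% shade:
  R: 80 − 32 = 48 → 48
  G: 46 + 0.4×(0−46) = 46 − 18.4 = 27.6 → 28
  B: 181 + 0.4×(0−181) = 181 − 72.4 = 108.6 → 109
  → #301C6D
51% shade:
  R: 80 − 40.8 = 39.2 → 39
  G: 46 − 23.46 = 22.54 → 23
  B: 181 − 92.31 = 88.69 → 89
  → #271759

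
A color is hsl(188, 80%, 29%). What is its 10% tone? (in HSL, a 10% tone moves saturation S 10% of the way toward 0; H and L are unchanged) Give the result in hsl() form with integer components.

hsl(188, 72%, 29%)

S moves 10% from 80 toward 0: 80 − 8 = 72 → 72.
H and L are unchanged.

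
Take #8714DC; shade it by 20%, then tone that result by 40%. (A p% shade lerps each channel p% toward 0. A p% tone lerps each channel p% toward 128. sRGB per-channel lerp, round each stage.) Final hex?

#8714DC is rgb(135, 20, 220).
Lerp each channel 20% toward 0:
  R: 135 + 0.2×(0−135) = 135 − 27 = 108 → 108
  G: 20 − 4 = 16 → 16
  B: 220 + 0.2×(0−220) = 220 − 44 = 176 → 176
After the shade: rgb(108, 16, 176) = #6C10B0.
Per channel, c → c + 0.4(128 − c):
  R: 108 + 0.4×(128−108) = 108 + 8 = 116 → 116
  G: 16 + 44.8 = 60.8 → 61
  B: 176 + 0.4×(128−176) = 176 − 19.2 = 156.8 → 157
rgb(116, 61, 157) = #743D9D.

#743D9D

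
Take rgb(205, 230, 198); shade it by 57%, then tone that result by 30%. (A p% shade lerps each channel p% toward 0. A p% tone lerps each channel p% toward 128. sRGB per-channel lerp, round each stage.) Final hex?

#646c62

Lerp each channel 57% toward 0:
  R: 205 + 0.57×(0−205) = 205 − 116.85 = 88.15 → 88
  G: 230 + 0.57×(0−230) = 230 − 131.1 = 98.9 → 99
  B: 198 + 0.57×(0−198) = 198 − 112.86 = 85.14 → 85
After the shade: rgb(88, 99, 85) = #586355.
A 30% tone moves each channel 30% toward 128:
  R: 88 + 12 = 100 → 100
  G: 99 + 8.7 = 107.7 → 108
  B: 85 + 0.3×(128−85) = 85 + 12.9 = 97.9 → 98
rgb(100, 108, 98) = #646c62.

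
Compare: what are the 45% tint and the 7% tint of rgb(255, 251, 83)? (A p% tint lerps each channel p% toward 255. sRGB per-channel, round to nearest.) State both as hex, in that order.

#FFFDA0, #FFFB5F

45% tint:
  R: 255 + 0 = 255 → 255
  G: 251 + 0.45×(255−251) = 251 + 1.8 = 252.8 → 253
  B: 83 + 77.4 = 160.4 → 160
  → #FFFDA0
7% tint:
  R: 255 + 0.07×(255−255) = 255 + 0 = 255 → 255
  G: 251 + 0.28 = 251.28 → 251
  B: 83 + 0.07×(255−83) = 83 + 12.04 = 95.04 → 95
  → #FFFB5F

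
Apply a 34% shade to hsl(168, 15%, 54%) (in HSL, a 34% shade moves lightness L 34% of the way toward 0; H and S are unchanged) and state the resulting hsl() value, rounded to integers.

L moves 34% from 54 toward 0: 54 − 18.36 = 35.64 → 36.
H and S are unchanged.

hsl(168, 15%, 36%)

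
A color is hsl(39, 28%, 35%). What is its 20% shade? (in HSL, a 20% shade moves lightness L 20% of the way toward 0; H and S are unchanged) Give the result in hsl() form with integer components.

L moves 20% from 35 toward 0: 35 − 7 = 28 → 28.
H and S are unchanged.

hsl(39, 28%, 28%)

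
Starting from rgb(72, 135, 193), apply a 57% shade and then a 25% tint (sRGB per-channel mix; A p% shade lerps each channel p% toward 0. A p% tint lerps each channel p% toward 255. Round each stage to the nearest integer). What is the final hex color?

#576B7E

A 57% shade moves each channel 57% toward 0:
  R: 72 + 0.57×(0−72) = 72 − 41.04 = 30.96 → 31
  G: 135 + 0.57×(0−135) = 135 − 76.95 = 58.05 → 58
  B: 193 + 0.57×(0−193) = 193 − 110.01 = 82.99 → 83
After the shade: rgb(31, 58, 83) = #1F3A53.
A 25% tint moves each channel 25% toward 255:
  R: 31 + 0.25×(255−31) = 31 + 56 = 87 → 87
  G: 58 + 49.25 = 107.25 → 107
  B: 83 + 0.25×(255−83) = 83 + 43 = 126 → 126
rgb(87, 107, 126) = #576B7E.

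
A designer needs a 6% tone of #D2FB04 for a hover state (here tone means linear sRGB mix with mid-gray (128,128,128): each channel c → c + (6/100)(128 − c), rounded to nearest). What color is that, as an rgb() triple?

#D2FB04 is rgb(210, 251, 4).
Lerp each channel 6% toward 128:
  R: 210 − 4.92 = 205.08 → 205
  G: 251 + 0.06×(128−251) = 251 − 7.38 = 243.62 → 244
  B: 4 + 7.44 = 11.44 → 11

rgb(205, 244, 11)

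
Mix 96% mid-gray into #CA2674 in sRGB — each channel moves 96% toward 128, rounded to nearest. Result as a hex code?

#837C80

#CA2674 is rgb(202, 38, 116).
Lerp each channel 96% toward 128:
  R: 202 − 71.04 = 130.96 → 131
  G: 38 + 86.4 = 124.4 → 124
  B: 116 + 0.96×(128−116) = 116 + 11.52 = 127.52 → 128
rgb(131, 124, 128) = #837C80.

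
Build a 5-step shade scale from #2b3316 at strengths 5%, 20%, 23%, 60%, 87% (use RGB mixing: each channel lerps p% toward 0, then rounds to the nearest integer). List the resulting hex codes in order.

#2b3316 is rgb(43, 51, 22).
5%: (43 − 2.15 = 40.85→41, 51 − 2.55 = 48.45→48, 22 − 1.1 = 20.9→21) → #293015
20%: (43 − 8.6 = 34.4→34, 51 − 10.2 = 40.8→41, 22 − 4.4 = 17.6→18) → #222912
23%: (43 − 9.89 = 33.11→33, 51 − 11.73 = 39.27→39, 22 − 5.06 = 16.94→17) → #212711
60%: (43 − 25.8 = 17.2→17, 51 − 30.6 = 20.4→20, 22 − 13.2 = 8.8→9) → #111409
87%: (43 − 37.41 = 5.59→6, 51 − 44.37 = 6.63→7, 22 − 19.14 = 2.86→3) → #060703

#293015, #222912, #212711, #111409, #060703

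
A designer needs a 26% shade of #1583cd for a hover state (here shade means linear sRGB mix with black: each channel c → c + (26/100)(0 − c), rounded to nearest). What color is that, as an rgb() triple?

#1583cd is rgb(21, 131, 205).
Lerp each channel 26% toward 0:
  R: 21 − 5.46 = 15.54 → 16
  G: 131 − 34.06 = 96.94 → 97
  B: 205 + 0.26×(0−205) = 205 − 53.3 = 151.7 → 152

rgb(16, 97, 152)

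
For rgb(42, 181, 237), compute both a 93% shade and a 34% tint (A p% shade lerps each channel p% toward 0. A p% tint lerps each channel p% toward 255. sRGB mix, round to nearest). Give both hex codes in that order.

93% shade:
  R: 42 + 0.93×(0−42) = 42 − 39.06 = 2.94 → 3
  G: 181 − 168.33 = 12.67 → 13
  B: 237 − 220.41 = 16.59 → 17
  → #030D11
34% tint:
  R: 42 + 72.42 = 114.42 → 114
  G: 181 + 0.34×(255−181) = 181 + 25.16 = 206.16 → 206
  B: 237 + 0.34×(255−237) = 237 + 6.12 = 243.12 → 243
  → #72CEF3

#030D11, #72CEF3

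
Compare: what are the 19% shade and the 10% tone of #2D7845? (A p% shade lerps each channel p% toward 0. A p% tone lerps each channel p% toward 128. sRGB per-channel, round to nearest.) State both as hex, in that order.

#2D7845 is rgb(45, 120, 69).
19% shade:
  R: 45 + 0.19×(0−45) = 45 − 8.55 = 36.45 → 36
  G: 120 + 0.19×(0−120) = 120 − 22.8 = 97.2 → 97
  B: 69 + 0.19×(0−69) = 69 − 13.11 = 55.89 → 56
  → #246138
10% tone:
  R: 45 + 0.1×(128−45) = 45 + 8.3 = 53.3 → 53
  G: 120 + 0.8 = 120.8 → 121
  B: 69 + 5.9 = 74.9 → 75
  → #35794B

#246138, #35794B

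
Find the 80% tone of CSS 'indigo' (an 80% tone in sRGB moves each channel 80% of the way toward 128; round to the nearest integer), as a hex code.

CSS indigo is rgb(75, 0, 130).
An 80% tone moves each channel 80% toward 128:
  R: 75 + 0.8×(128−75) = 75 + 42.4 = 117.4 → 117
  G: 0 + 0.8×(128−0) = 0 + 102.4 = 102.4 → 102
  B: 130 + 0.8×(128−130) = 130 − 1.6 = 128.4 → 128
rgb(117, 102, 128) = #756680.

#756680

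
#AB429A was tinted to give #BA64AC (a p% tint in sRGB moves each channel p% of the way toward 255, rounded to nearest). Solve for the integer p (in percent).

#AB429A is rgb(171, 66, 154); #BA64AC is rgb(186, 100, 172).
On the G channel (widest range): 100 ≈ 66 + (p/100)(255 − 66), so p ≈ 100×(100 − 66)/(255 − 66) = 3400/189 = 17.99.
p = 18 reproduces all three channels after rounding.

18%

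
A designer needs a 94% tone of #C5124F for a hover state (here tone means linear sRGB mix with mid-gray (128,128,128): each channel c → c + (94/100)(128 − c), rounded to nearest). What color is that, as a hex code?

#C5124F is rgb(197, 18, 79).
A 94% tone moves each channel 94% toward 128:
  R: 197 − 64.86 = 132.14 → 132
  G: 18 + 103.4 = 121.4 → 121
  B: 79 + 0.94×(128−79) = 79 + 46.06 = 125.06 → 125
rgb(132, 121, 125) = #84797D.

#84797D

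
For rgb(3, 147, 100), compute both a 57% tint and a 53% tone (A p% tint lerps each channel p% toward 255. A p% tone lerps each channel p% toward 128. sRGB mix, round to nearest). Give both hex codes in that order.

#93d1bc, #458973

57% tint:
  R: 3 + 0.57×(255−3) = 3 + 143.64 = 146.64 → 147
  G: 147 + 61.56 = 208.56 → 209
  B: 100 + 88.35 = 188.35 → 188
  → #93d1bc
53% tone:
  R: 3 + 0.53×(128−3) = 3 + 66.25 = 69.25 → 69
  G: 147 − 10.07 = 136.93 → 137
  B: 100 + 14.84 = 114.84 → 115
  → #458973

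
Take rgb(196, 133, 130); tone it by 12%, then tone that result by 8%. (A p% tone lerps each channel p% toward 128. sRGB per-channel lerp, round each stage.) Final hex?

A 12% tone moves each channel 12% toward 128:
  R: 196 + 0.12×(128−196) = 196 − 8.16 = 187.84 → 188
  G: 133 + 0.12×(128−133) = 133 − 0.6 = 132.4 → 132
  B: 130 + 0.12×(128−130) = 130 − 0.24 = 129.76 → 130
After the tone: rgb(188, 132, 130) = #bc8482.
An 8% tone moves each channel 8% toward 128:
  R: 188 − 4.8 = 183.2 → 183
  G: 132 + 0.08×(128−132) = 132 − 0.32 = 131.68 → 132
  B: 130 + 0.08×(128−130) = 130 − 0.16 = 129.84 → 130
rgb(183, 132, 130) = #b78482.

#b78482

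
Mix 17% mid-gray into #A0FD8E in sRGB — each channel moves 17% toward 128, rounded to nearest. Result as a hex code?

#A0FD8E is rgb(160, 253, 142).
Lerp each channel 17% toward 128:
  R: 160 + 0.17×(128−160) = 160 − 5.44 = 154.56 → 155
  G: 253 + 0.17×(128−253) = 253 − 21.25 = 231.75 → 232
  B: 142 + 0.17×(128−142) = 142 − 2.38 = 139.62 → 140
rgb(155, 232, 140) = #9BE88C.

#9BE88C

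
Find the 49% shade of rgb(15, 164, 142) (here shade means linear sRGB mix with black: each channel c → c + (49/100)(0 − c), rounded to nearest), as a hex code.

Lerp each channel 49% toward 0:
  R: 15 + 0.49×(0−15) = 15 − 7.35 = 7.65 → 8
  G: 164 − 80.36 = 83.64 → 84
  B: 142 − 69.58 = 72.42 → 72
rgb(8, 84, 72) = #085448.

#085448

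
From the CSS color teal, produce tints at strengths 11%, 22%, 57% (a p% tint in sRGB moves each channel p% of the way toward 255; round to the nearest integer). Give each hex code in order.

CSS teal is rgb(0, 128, 128).
11%: (0 + 28.05 = 28.05→28, 128 + 13.97 = 141.97→142, 128 + 13.97 = 141.97→142) → #1c8e8e
22%: (0 + 56.1 = 56.1→56, 128 + 27.94 = 155.94→156, 128 + 27.94 = 155.94→156) → #389c9c
57%: (0 + 145.35 = 145.35→145, 128 + 72.39 = 200.39→200, 128 + 72.39 = 200.39→200) → #91c8c8

#1c8e8e, #389c9c, #91c8c8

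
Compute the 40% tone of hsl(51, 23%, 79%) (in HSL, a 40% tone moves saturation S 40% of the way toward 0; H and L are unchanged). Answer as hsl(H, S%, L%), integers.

hsl(51, 14%, 79%)

S moves 40% from 23 toward 0: 23 − 9.2 = 13.8 → 14.
H and L are unchanged.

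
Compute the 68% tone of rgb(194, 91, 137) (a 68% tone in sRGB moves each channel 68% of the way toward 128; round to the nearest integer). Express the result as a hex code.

#957483

A 68% tone moves each channel 68% toward 128:
  R: 194 − 44.88 = 149.12 → 149
  G: 91 + 0.68×(128−91) = 91 + 25.16 = 116.16 → 116
  B: 137 − 6.12 = 130.88 → 131
rgb(149, 116, 131) = #957483.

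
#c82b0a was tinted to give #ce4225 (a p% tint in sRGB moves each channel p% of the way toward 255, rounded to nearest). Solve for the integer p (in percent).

#c82b0a is rgb(200, 43, 10); #ce4225 is rgb(206, 66, 37).
On the B channel (widest range): 37 ≈ 10 + (p/100)(255 − 10), so p ≈ 100×(37 − 10)/(255 − 10) = 2700/245 = 11.02.
p = 11 reproduces all three channels after rounding.

11%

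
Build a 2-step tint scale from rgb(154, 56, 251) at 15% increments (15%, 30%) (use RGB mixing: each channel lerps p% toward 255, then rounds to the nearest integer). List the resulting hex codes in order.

#a956fc, #b874fc

15%: (154 + 15.15 = 169.15→169, 56 + 29.85 = 85.85→86, 251 + 0.6 = 251.6→252) → #a956fc
30%: (154 + 30.3 = 184.3→184, 56 + 59.7 = 115.7→116, 251 + 1.2 = 252.2→252) → #b874fc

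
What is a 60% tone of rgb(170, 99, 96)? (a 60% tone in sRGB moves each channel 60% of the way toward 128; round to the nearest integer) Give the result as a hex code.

#917473

Per channel, c → c + 0.6(128 − c):
  R: 170 + 0.6×(128−170) = 170 − 25.2 = 144.8 → 145
  G: 99 + 17.4 = 116.4 → 116
  B: 96 + 0.6×(128−96) = 96 + 19.2 = 115.2 → 115
rgb(145, 116, 115) = #917473.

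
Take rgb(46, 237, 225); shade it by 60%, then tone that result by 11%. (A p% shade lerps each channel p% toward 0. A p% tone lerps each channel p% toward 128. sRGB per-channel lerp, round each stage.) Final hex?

Lerp each channel 60% toward 0:
  R: 46 − 27.6 = 18.4 → 18
  G: 237 − 142.2 = 94.8 → 95
  B: 225 + 0.6×(0−225) = 225 − 135 = 90 → 90
After the shade: rgb(18, 95, 90) = #125F5A.
Lerp each channel 11% toward 128:
  R: 18 + 12.1 = 30.1 → 30
  G: 95 + 0.11×(128−95) = 95 + 3.63 = 98.63 → 99
  B: 90 + 0.11×(128−90) = 90 + 4.18 = 94.18 → 94
rgb(30, 99, 94) = #1E635E.

#1E635E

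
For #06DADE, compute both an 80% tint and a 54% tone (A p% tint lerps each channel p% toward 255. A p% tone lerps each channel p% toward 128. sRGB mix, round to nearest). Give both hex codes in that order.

#CDF8F8, #48A9AB

#06DADE is rgb(6, 218, 222).
80% tint:
  R: 6 + 0.8×(255−6) = 6 + 199.2 = 205.2 → 205
  G: 218 + 0.8×(255−218) = 218 + 29.6 = 247.6 → 248
  B: 222 + 0.8×(255−222) = 222 + 26.4 = 248.4 → 248
  → #CDF8F8
54% tone:
  R: 6 + 0.54×(128−6) = 6 + 65.88 = 71.88 → 72
  G: 218 − 48.6 = 169.4 → 169
  B: 222 + 0.54×(128−222) = 222 − 50.76 = 171.24 → 171
  → #48A9AB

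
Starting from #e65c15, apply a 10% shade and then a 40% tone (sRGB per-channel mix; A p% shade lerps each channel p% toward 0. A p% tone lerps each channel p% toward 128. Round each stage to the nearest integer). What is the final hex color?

#af653f

#e65c15 is rgb(230, 92, 21).
Per channel, c → c + 0.1(0 − c):
  R: 230 − 23 = 207 → 207
  G: 92 + 0.1×(0−92) = 92 − 9.2 = 82.8 → 83
  B: 21 + 0.1×(0−21) = 21 − 2.1 = 18.9 → 19
After the shade: rgb(207, 83, 19) = #cf5313.
Per channel, c → c + 0.4(128 − c):
  R: 207 + 0.4×(128−207) = 207 − 31.6 = 175.4 → 175
  G: 83 + 0.4×(128−83) = 83 + 18 = 101 → 101
  B: 19 + 43.6 = 62.6 → 63
rgb(175, 101, 63) = #af653f.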